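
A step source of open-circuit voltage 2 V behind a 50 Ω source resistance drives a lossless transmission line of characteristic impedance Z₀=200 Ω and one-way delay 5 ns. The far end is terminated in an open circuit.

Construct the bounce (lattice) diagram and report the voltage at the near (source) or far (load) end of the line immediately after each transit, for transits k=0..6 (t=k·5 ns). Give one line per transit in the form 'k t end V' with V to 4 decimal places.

0 0 source 1.6000
1 5 load 3.2000
2 10 source 2.2400
3 15 load 1.2800
4 20 source 1.8560
5 25 load 2.4320
6 30 source 2.0864

Γ_L=1.000000, Γ_S=-0.600000; launch V₁=2·200/250=1.600000
k=0 src: V=1.6000
k=1 load: inc=1.600000, refl=1.600000·1.000000=1.6000; V=0.000000+1.600000+1.600000=3.2000
k=2 src: inc=1.600000, refl=1.600000·-0.600000=-0.9600; V=1.600000+1.600000+-0.960000=2.2400
k=3 load: inc=-0.960000, refl=-0.960000·1.000000=-0.9600; V=3.200000+-0.960000+-0.960000=1.2800
k=4 src: inc=-0.960000, refl=-0.960000·-0.600000=0.5760; V=2.240000+-0.960000+0.576000=1.8560
k=5 load: inc=0.576000, refl=0.576000·1.000000=0.5760; V=1.280000+0.576000+0.576000=2.4320
k=6 src: inc=0.576000, refl=0.576000·-0.600000=-0.3456; V=1.856000+0.576000+-0.345600=2.0864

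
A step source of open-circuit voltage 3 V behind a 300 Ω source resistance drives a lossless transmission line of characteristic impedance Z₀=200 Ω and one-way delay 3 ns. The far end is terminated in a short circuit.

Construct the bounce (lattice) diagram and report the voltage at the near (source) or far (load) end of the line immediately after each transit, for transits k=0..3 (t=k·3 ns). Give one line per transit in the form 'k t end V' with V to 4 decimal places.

0 0 source 1.2000
1 3 load 0.0000
2 6 source -0.2400
3 9 load 0.0000

Γ_L=-1.000000, Γ_S=0.200000; launch V₁=3·200/500=1.200000
k=0 src: V=1.2000
k=1 load: inc=1.200000, refl=1.200000·-1.000000=-1.2000; V=0.000000+1.200000+-1.200000=0.0000
k=2 src: inc=-1.200000, refl=-1.200000·0.200000=-0.2400; V=1.200000+-1.200000+-0.240000=-0.2400
k=3 load: inc=-0.240000, refl=-0.240000·-1.000000=0.2400; V=0.000000+-0.240000+0.240000=0.0000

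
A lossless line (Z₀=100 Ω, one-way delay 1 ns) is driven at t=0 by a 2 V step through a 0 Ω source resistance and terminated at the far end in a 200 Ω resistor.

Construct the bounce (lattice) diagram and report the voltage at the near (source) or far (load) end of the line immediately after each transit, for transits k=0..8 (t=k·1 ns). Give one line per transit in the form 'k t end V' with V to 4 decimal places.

Γ_L=0.333333, Γ_S=-1.000000; launch V₁=2·100/100=2.000000
k=0 src: V=2.0000
k=1 load: inc=2.000000, refl=2.000000·0.333333=0.6667; V=0.000000+2.000000+0.666667=2.6667
k=2 src: inc=0.666667, refl=0.666667·-1.000000=-0.6667; V=2.000000+0.666667+-0.666667=2.0000
k=3 load: inc=-0.666667, refl=-0.666667·0.333333=-0.2222; V=2.666667+-0.666667+-0.222222=1.7778
k=4 src: inc=-0.222222, refl=-0.222222·-1.000000=0.2222; V=2.000000+-0.222222+0.222222=2.0000
k=5 load: inc=0.222222, refl=0.222222·0.333333=0.0741; V=1.777778+0.222222+0.074074=2.0741
k=6 src: inc=0.074074, refl=0.074074·-1.000000=-0.0741; V=2.000000+0.074074+-0.074074=2.0000
k=7 load: inc=-0.074074, refl=-0.074074·0.333333=-0.0247; V=2.074074+-0.074074+-0.024691=1.9753
k=8 src: inc=-0.024691, refl=-0.024691·-1.000000=0.0247; V=2.000000+-0.024691+0.024691=2.0000

0 0 source 2.0000
1 1 load 2.6667
2 2 source 2.0000
3 3 load 1.7778
4 4 source 2.0000
5 5 load 2.0741
6 6 source 2.0000
7 7 load 1.9753
8 8 source 2.0000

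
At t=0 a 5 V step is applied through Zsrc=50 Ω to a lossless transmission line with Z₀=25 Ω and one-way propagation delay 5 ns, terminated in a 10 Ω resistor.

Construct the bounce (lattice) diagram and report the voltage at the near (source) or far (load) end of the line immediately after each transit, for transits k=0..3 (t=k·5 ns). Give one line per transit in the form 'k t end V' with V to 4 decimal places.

0 0 source 1.6667
1 5 load 0.9524
2 10 source 0.7143
3 15 load 0.8163

Γ_L=-0.428571, Γ_S=0.333333; launch V₁=5·25/75=1.666667
k=0 src: V=1.6667
k=1 load: inc=1.666667, refl=1.666667·-0.428571=-0.7143; V=0.000000+1.666667+-0.714286=0.9524
k=2 src: inc=-0.714286, refl=-0.714286·0.333333=-0.2381; V=1.666667+-0.714286+-0.238095=0.7143
k=3 load: inc=-0.238095, refl=-0.238095·-0.428571=0.1020; V=0.952381+-0.238095+0.102041=0.8163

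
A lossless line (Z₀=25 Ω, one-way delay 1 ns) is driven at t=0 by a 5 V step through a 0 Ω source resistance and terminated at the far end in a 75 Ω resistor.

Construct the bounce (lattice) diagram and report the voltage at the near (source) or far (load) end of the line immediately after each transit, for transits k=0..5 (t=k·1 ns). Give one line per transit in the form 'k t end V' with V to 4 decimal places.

Γ_L=0.500000, Γ_S=-1.000000; launch V₁=5·25/25=5.000000
k=0 src: V=5.0000
k=1 load: inc=5.000000, refl=5.000000·0.500000=2.5000; V=0.000000+5.000000+2.500000=7.5000
k=2 src: inc=2.500000, refl=2.500000·-1.000000=-2.5000; V=5.000000+2.500000+-2.500000=5.0000
k=3 load: inc=-2.500000, refl=-2.500000·0.500000=-1.2500; V=7.500000+-2.500000+-1.250000=3.7500
k=4 src: inc=-1.250000, refl=-1.250000·-1.000000=1.2500; V=5.000000+-1.250000+1.250000=5.0000
k=5 load: inc=1.250000, refl=1.250000·0.500000=0.6250; V=3.750000+1.250000+0.625000=5.6250

0 0 source 5.0000
1 1 load 7.5000
2 2 source 5.0000
3 3 load 3.7500
4 4 source 5.0000
5 5 load 5.6250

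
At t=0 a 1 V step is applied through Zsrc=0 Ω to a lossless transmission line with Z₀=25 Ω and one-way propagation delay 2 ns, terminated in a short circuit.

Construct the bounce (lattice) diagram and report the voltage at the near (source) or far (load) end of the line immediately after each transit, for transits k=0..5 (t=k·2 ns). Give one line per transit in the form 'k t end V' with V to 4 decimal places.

Γ_L=-1.000000, Γ_S=-1.000000; launch V₁=1·25/25=1.000000
k=0 src: V=1.0000
k=1 load: inc=1.000000, refl=1.000000·-1.000000=-1.0000; V=0.000000+1.000000+-1.000000=0.0000
k=2 src: inc=-1.000000, refl=-1.000000·-1.000000=1.0000; V=1.000000+-1.000000+1.000000=1.0000
k=3 load: inc=1.000000, refl=1.000000·-1.000000=-1.0000; V=0.000000+1.000000+-1.000000=0.0000
k=4 src: inc=-1.000000, refl=-1.000000·-1.000000=1.0000; V=1.000000+-1.000000+1.000000=1.0000
k=5 load: inc=1.000000, refl=1.000000·-1.000000=-1.0000; V=0.000000+1.000000+-1.000000=0.0000

0 0 source 1.0000
1 2 load 0.0000
2 4 source 1.0000
3 6 load 0.0000
4 8 source 1.0000
5 10 load 0.0000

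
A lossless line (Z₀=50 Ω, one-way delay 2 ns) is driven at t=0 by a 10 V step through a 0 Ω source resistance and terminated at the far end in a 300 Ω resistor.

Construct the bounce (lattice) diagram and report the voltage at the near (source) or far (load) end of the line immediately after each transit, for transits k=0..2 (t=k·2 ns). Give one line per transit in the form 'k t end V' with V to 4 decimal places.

0 0 source 10.0000
1 2 load 17.1429
2 4 source 10.0000

Γ_L=0.714286, Γ_S=-1.000000; launch V₁=10·50/50=10.000000
k=0 src: V=10.0000
k=1 load: inc=10.000000, refl=10.000000·0.714286=7.1429; V=0.000000+10.000000+7.142857=17.1429
k=2 src: inc=7.142857, refl=7.142857·-1.000000=-7.1429; V=10.000000+7.142857+-7.142857=10.0000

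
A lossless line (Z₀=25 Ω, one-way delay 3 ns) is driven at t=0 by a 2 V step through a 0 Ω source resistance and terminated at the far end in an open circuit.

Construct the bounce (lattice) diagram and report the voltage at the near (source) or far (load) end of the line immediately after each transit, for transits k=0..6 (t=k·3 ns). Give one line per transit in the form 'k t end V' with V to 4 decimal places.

Γ_L=1.000000, Γ_S=-1.000000; launch V₁=2·25/25=2.000000
k=0 src: V=2.0000
k=1 load: inc=2.000000, refl=2.000000·1.000000=2.0000; V=0.000000+2.000000+2.000000=4.0000
k=2 src: inc=2.000000, refl=2.000000·-1.000000=-2.0000; V=2.000000+2.000000+-2.000000=2.0000
k=3 load: inc=-2.000000, refl=-2.000000·1.000000=-2.0000; V=4.000000+-2.000000+-2.000000=0.0000
k=4 src: inc=-2.000000, refl=-2.000000·-1.000000=2.0000; V=2.000000+-2.000000+2.000000=2.0000
k=5 load: inc=2.000000, refl=2.000000·1.000000=2.0000; V=0.000000+2.000000+2.000000=4.0000
k=6 src: inc=2.000000, refl=2.000000·-1.000000=-2.0000; V=2.000000+2.000000+-2.000000=2.0000

0 0 source 2.0000
1 3 load 4.0000
2 6 source 2.0000
3 9 load 0.0000
4 12 source 2.0000
5 15 load 4.0000
6 18 source 2.0000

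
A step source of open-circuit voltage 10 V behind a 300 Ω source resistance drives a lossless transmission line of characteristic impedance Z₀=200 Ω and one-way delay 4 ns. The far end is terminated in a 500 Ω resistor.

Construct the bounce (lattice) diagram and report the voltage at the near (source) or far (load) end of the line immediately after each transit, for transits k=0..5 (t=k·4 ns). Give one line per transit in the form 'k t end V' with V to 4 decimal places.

0 0 source 4.0000
1 4 load 5.7143
2 8 source 6.0571
3 12 load 6.2041
4 16 source 6.2335
5 20 load 6.2461

Γ_L=0.428571, Γ_S=0.200000; launch V₁=10·200/500=4.000000
k=0 src: V=4.0000
k=1 load: inc=4.000000, refl=4.000000·0.428571=1.7143; V=0.000000+4.000000+1.714286=5.7143
k=2 src: inc=1.714286, refl=1.714286·0.200000=0.3429; V=4.000000+1.714286+0.342857=6.0571
k=3 load: inc=0.342857, refl=0.342857·0.428571=0.1469; V=5.714286+0.342857+0.146939=6.2041
k=4 src: inc=0.146939, refl=0.146939·0.200000=0.0294; V=6.057143+0.146939+0.029388=6.2335
k=5 load: inc=0.029388, refl=0.029388·0.428571=0.0126; V=6.204082+0.029388+0.012595=6.2461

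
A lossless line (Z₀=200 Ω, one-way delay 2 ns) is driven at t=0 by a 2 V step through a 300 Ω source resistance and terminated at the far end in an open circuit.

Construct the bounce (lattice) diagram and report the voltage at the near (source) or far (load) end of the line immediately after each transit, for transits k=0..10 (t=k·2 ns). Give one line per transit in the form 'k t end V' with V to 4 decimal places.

Γ_L=1.000000, Γ_S=0.200000; launch V₁=2·200/500=0.800000
k=0 src: V=0.8000
k=1 load: inc=0.800000, refl=0.800000·1.000000=0.8000; V=0.000000+0.800000+0.800000=1.6000
k=2 src: inc=0.800000, refl=0.800000·0.200000=0.1600; V=0.800000+0.800000+0.160000=1.7600
k=3 load: inc=0.160000, refl=0.160000·1.000000=0.1600; V=1.600000+0.160000+0.160000=1.9200
k=4 src: inc=0.160000, refl=0.160000·0.200000=0.0320; V=1.760000+0.160000+0.032000=1.9520
k=5 load: inc=0.032000, refl=0.032000·1.000000=0.0320; V=1.920000+0.032000+0.032000=1.9840
k=6 src: inc=0.032000, refl=0.032000·0.200000=0.0064; V=1.952000+0.032000+0.006400=1.9904
k=7 load: inc=0.006400, refl=0.006400·1.000000=0.0064; V=1.984000+0.006400+0.006400=1.9968
k=8 src: inc=0.006400, refl=0.006400·0.200000=0.0013; V=1.990400+0.006400+0.001280=1.9981
k=9 load: inc=0.001280, refl=0.001280·1.000000=0.0013; V=1.996800+0.001280+0.001280=1.9994
k=10 src: inc=0.001280, refl=0.001280·0.200000=0.0003; V=1.998080+0.001280+0.000256=1.9996

0 0 source 0.8000
1 2 load 1.6000
2 4 source 1.7600
3 6 load 1.9200
4 8 source 1.9520
5 10 load 1.9840
6 12 source 1.9904
7 14 load 1.9968
8 16 source 1.9981
9 18 load 1.9994
10 20 source 1.9996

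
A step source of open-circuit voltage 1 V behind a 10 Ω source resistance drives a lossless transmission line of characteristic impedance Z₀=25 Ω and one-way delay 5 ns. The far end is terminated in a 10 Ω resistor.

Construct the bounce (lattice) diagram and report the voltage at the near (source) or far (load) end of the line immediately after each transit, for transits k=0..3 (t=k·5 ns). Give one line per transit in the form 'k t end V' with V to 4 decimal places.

0 0 source 0.7143
1 5 load 0.4082
2 10 source 0.5394
3 15 load 0.4831

Γ_L=-0.428571, Γ_S=-0.428571; launch V₁=1·25/35=0.714286
k=0 src: V=0.7143
k=1 load: inc=0.714286, refl=0.714286·-0.428571=-0.3061; V=0.000000+0.714286+-0.306122=0.4082
k=2 src: inc=-0.306122, refl=-0.306122·-0.428571=0.1312; V=0.714286+-0.306122+0.131195=0.5394
k=3 load: inc=0.131195, refl=0.131195·-0.428571=-0.0562; V=0.408163+0.131195+-0.056227=0.4831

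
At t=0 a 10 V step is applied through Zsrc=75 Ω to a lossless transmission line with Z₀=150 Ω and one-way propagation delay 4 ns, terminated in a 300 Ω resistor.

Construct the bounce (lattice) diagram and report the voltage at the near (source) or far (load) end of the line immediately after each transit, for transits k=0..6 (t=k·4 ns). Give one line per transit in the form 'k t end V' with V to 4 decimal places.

Γ_L=0.333333, Γ_S=-0.333333; launch V₁=10·150/225=6.666667
k=0 src: V=6.6667
k=1 load: inc=6.666667, refl=6.666667·0.333333=2.2222; V=0.000000+6.666667+2.222222=8.8889
k=2 src: inc=2.222222, refl=2.222222·-0.333333=-0.7407; V=6.666667+2.222222+-0.740741=8.1481
k=3 load: inc=-0.740741, refl=-0.740741·0.333333=-0.2469; V=8.888889+-0.740741+-0.246914=7.9012
k=4 src: inc=-0.246914, refl=-0.246914·-0.333333=0.0823; V=8.148148+-0.246914+0.082305=7.9835
k=5 load: inc=0.082305, refl=0.082305·0.333333=0.0274; V=7.901235+0.082305+0.027435=8.0110
k=6 src: inc=0.027435, refl=0.027435·-0.333333=-0.0091; V=7.983539+0.027435+-0.009145=8.0018

0 0 source 6.6667
1 4 load 8.8889
2 8 source 8.1481
3 12 load 7.9012
4 16 source 7.9835
5 20 load 8.0110
6 24 source 8.0018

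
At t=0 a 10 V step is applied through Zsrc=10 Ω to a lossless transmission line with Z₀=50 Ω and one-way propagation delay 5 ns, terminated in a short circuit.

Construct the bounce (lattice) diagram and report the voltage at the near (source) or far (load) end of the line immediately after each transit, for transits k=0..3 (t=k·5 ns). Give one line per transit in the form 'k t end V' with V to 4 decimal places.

0 0 source 8.3333
1 5 load 0.0000
2 10 source 5.5556
3 15 load 0.0000

Γ_L=-1.000000, Γ_S=-0.666667; launch V₁=10·50/60=8.333333
k=0 src: V=8.3333
k=1 load: inc=8.333333, refl=8.333333·-1.000000=-8.3333; V=0.000000+8.333333+-8.333333=0.0000
k=2 src: inc=-8.333333, refl=-8.333333·-0.666667=5.5556; V=8.333333+-8.333333+5.555556=5.5556
k=3 load: inc=5.555556, refl=5.555556·-1.000000=-5.5556; V=0.000000+5.555556+-5.555556=0.0000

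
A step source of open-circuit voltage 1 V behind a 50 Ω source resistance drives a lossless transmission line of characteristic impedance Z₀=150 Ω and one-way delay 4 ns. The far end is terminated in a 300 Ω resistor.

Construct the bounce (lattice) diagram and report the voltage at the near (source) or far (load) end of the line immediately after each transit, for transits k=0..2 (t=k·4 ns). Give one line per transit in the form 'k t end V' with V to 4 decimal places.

0 0 source 0.7500
1 4 load 1.0000
2 8 source 0.8750

Γ_L=0.333333, Γ_S=-0.500000; launch V₁=1·150/200=0.750000
k=0 src: V=0.7500
k=1 load: inc=0.750000, refl=0.750000·0.333333=0.2500; V=0.000000+0.750000+0.250000=1.0000
k=2 src: inc=0.250000, refl=0.250000·-0.500000=-0.1250; V=0.750000+0.250000+-0.125000=0.8750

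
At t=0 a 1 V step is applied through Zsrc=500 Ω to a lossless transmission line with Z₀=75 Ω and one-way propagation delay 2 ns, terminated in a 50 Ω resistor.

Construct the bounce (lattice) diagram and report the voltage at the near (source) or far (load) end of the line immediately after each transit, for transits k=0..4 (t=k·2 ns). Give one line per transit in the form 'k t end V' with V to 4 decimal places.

Γ_L=-0.200000, Γ_S=0.739130; launch V₁=1·75/575=0.130435
k=0 src: V=0.1304
k=1 load: inc=0.130435, refl=0.130435·-0.200000=-0.0261; V=0.000000+0.130435+-0.026087=0.1043
k=2 src: inc=-0.026087, refl=-0.026087·0.739130=-0.0193; V=0.130435+-0.026087+-0.019282=0.0851
k=3 load: inc=-0.019282, refl=-0.019282·-0.200000=0.0039; V=0.104348+-0.019282+0.003856=0.0889
k=4 src: inc=0.003856, refl=0.003856·0.739130=0.0029; V=0.085066+0.003856+0.002850=0.0918

0 0 source 0.1304
1 2 load 0.1043
2 4 source 0.0851
3 6 load 0.0889
4 8 source 0.0918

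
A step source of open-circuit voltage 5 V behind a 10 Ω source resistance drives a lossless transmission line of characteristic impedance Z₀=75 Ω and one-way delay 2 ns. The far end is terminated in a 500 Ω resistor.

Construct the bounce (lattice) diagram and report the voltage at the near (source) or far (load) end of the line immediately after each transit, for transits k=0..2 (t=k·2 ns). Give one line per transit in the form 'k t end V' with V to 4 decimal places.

Γ_L=0.739130, Γ_S=-0.764706; launch V₁=5·75/85=4.411765
k=0 src: V=4.4118
k=1 load: inc=4.411765, refl=4.411765·0.739130=3.2609; V=0.000000+4.411765+3.260870=7.6726
k=2 src: inc=3.260870, refl=3.260870·-0.764706=-2.4936; V=4.411765+3.260870+-2.493606=5.1790

0 0 source 4.4118
1 2 load 7.6726
2 4 source 5.1790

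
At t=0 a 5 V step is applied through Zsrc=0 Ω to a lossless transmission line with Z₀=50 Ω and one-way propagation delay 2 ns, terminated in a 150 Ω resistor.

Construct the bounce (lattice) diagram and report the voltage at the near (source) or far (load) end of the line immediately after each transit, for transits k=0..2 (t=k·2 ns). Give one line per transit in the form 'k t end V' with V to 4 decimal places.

Γ_L=0.500000, Γ_S=-1.000000; launch V₁=5·50/50=5.000000
k=0 src: V=5.0000
k=1 load: inc=5.000000, refl=5.000000·0.500000=2.5000; V=0.000000+5.000000+2.500000=7.5000
k=2 src: inc=2.500000, refl=2.500000·-1.000000=-2.5000; V=5.000000+2.500000+-2.500000=5.0000

0 0 source 5.0000
1 2 load 7.5000
2 4 source 5.0000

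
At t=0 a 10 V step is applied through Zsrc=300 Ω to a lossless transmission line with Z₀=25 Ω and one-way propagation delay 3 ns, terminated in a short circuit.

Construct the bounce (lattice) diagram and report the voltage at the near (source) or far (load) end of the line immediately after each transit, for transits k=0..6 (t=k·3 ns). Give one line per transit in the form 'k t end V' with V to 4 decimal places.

0 0 source 0.7692
1 3 load 0.0000
2 6 source -0.6509
3 9 load 0.0000
4 12 source 0.5508
5 15 load 0.0000
6 18 source -0.4660

Γ_L=-1.000000, Γ_S=0.846154; launch V₁=10·25/325=0.769231
k=0 src: V=0.7692
k=1 load: inc=0.769231, refl=0.769231·-1.000000=-0.7692; V=0.000000+0.769231+-0.769231=0.0000
k=2 src: inc=-0.769231, refl=-0.769231·0.846154=-0.6509; V=0.769231+-0.769231+-0.650888=-0.6509
k=3 load: inc=-0.650888, refl=-0.650888·-1.000000=0.6509; V=0.000000+-0.650888+0.650888=0.0000
k=4 src: inc=0.650888, refl=0.650888·0.846154=0.5508; V=-0.650888+0.650888+0.550751=0.5508
k=5 load: inc=0.550751, refl=0.550751·-1.000000=-0.5508; V=0.000000+0.550751+-0.550751=0.0000
k=6 src: inc=-0.550751, refl=-0.550751·0.846154=-0.4660; V=0.550751+-0.550751+-0.466020=-0.4660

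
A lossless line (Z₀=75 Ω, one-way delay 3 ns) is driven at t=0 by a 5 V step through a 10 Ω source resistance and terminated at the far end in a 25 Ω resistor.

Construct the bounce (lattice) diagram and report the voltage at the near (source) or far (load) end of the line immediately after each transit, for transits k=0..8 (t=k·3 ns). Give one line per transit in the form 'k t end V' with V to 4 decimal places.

Γ_L=-0.500000, Γ_S=-0.764706; launch V₁=5·75/85=4.411765
k=0 src: V=4.4118
k=1 load: inc=4.411765, refl=4.411765·-0.500000=-2.2059; V=0.000000+4.411765+-2.205882=2.2059
k=2 src: inc=-2.205882, refl=-2.205882·-0.764706=1.6869; V=4.411765+-2.205882+1.686851=3.8927
k=3 load: inc=1.686851, refl=1.686851·-0.500000=-0.8434; V=2.205882+1.686851+-0.843426=3.0493
k=4 src: inc=-0.843426, refl=-0.843426·-0.764706=0.6450; V=3.892734+-0.843426+0.644973=3.6943
k=5 load: inc=0.644973, refl=0.644973·-0.500000=-0.3225; V=3.049308+0.644973+-0.322486=3.3718
k=6 src: inc=-0.322486, refl=-0.322486·-0.764706=0.2466; V=3.694280+-0.322486+0.246607=3.6184
k=7 load: inc=0.246607, refl=0.246607·-0.500000=-0.1233; V=3.371794+0.246607+-0.123304=3.4951
k=8 src: inc=-0.123304, refl=-0.123304·-0.764706=0.0943; V=3.618401+-0.123304+0.094291=3.5894

0 0 source 4.4118
1 3 load 2.2059
2 6 source 3.8927
3 9 load 3.0493
4 12 source 3.6943
5 15 load 3.3718
6 18 source 3.6184
7 21 load 3.4951
8 24 source 3.5894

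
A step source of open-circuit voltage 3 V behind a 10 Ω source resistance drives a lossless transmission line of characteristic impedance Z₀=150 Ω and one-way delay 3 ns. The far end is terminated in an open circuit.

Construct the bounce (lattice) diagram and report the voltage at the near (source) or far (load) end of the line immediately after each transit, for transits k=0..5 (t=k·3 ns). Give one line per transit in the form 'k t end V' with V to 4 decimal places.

0 0 source 2.8125
1 3 load 5.6250
2 6 source 3.1641
3 9 load 0.7031
4 12 source 2.8564
5 15 load 5.0098

Γ_L=1.000000, Γ_S=-0.875000; launch V₁=3·150/160=2.812500
k=0 src: V=2.8125
k=1 load: inc=2.812500, refl=2.812500·1.000000=2.8125; V=0.000000+2.812500+2.812500=5.6250
k=2 src: inc=2.812500, refl=2.812500·-0.875000=-2.4609; V=2.812500+2.812500+-2.460938=3.1641
k=3 load: inc=-2.460938, refl=-2.460938·1.000000=-2.4609; V=5.625000+-2.460938+-2.460938=0.7031
k=4 src: inc=-2.460938, refl=-2.460938·-0.875000=2.1533; V=3.164062+-2.460938+2.153320=2.8564
k=5 load: inc=2.153320, refl=2.153320·1.000000=2.1533; V=0.703125+2.153320+2.153320=5.0098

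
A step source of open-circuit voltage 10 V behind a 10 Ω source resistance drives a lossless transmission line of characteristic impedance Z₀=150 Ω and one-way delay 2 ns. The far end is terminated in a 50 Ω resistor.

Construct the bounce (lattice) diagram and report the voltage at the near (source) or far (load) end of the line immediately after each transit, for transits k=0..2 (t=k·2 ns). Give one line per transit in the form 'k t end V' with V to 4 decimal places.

Γ_L=-0.500000, Γ_S=-0.875000; launch V₁=10·150/160=9.375000
k=0 src: V=9.3750
k=1 load: inc=9.375000, refl=9.375000·-0.500000=-4.6875; V=0.000000+9.375000+-4.687500=4.6875
k=2 src: inc=-4.687500, refl=-4.687500·-0.875000=4.1016; V=9.375000+-4.687500+4.101562=8.7891

0 0 source 9.3750
1 2 load 4.6875
2 4 source 8.7891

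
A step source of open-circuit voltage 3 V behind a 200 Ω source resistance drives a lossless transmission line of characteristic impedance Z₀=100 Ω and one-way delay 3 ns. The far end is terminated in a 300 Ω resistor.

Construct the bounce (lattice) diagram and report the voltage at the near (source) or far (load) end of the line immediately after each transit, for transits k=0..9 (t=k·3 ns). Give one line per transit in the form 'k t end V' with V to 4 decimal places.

0 0 source 1.0000
1 3 load 1.5000
2 6 source 1.6667
3 9 load 1.7500
4 12 source 1.7778
5 15 load 1.7917
6 18 source 1.7963
7 21 load 1.7986
8 24 source 1.7994
9 27 load 1.7998

Γ_L=0.500000, Γ_S=0.333333; launch V₁=3·100/300=1.000000
k=0 src: V=1.0000
k=1 load: inc=1.000000, refl=1.000000·0.500000=0.5000; V=0.000000+1.000000+0.500000=1.5000
k=2 src: inc=0.500000, refl=0.500000·0.333333=0.1667; V=1.000000+0.500000+0.166667=1.6667
k=3 load: inc=0.166667, refl=0.166667·0.500000=0.0833; V=1.500000+0.166667+0.083333=1.7500
k=4 src: inc=0.083333, refl=0.083333·0.333333=0.0278; V=1.666667+0.083333+0.027778=1.7778
k=5 load: inc=0.027778, refl=0.027778·0.500000=0.0139; V=1.750000+0.027778+0.013889=1.7917
k=6 src: inc=0.013889, refl=0.013889·0.333333=0.0046; V=1.777778+0.013889+0.004630=1.7963
k=7 load: inc=0.004630, refl=0.004630·0.500000=0.0023; V=1.791667+0.004630+0.002315=1.7986
k=8 src: inc=0.002315, refl=0.002315·0.333333=0.0008; V=1.796296+0.002315+0.000772=1.7994
k=9 load: inc=0.000772, refl=0.000772·0.500000=0.0004; V=1.798611+0.000772+0.000386=1.7998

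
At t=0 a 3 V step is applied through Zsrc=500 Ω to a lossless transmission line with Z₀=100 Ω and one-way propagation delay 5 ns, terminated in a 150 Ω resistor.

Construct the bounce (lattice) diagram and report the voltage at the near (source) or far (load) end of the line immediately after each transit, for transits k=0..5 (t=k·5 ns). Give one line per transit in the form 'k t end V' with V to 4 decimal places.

0 0 source 0.5000
1 5 load 0.6000
2 10 source 0.6667
3 15 load 0.6800
4 20 source 0.6889
5 25 load 0.6907

Γ_L=0.200000, Γ_S=0.666667; launch V₁=3·100/600=0.500000
k=0 src: V=0.5000
k=1 load: inc=0.500000, refl=0.500000·0.200000=0.1000; V=0.000000+0.500000+0.100000=0.6000
k=2 src: inc=0.100000, refl=0.100000·0.666667=0.0667; V=0.500000+0.100000+0.066667=0.6667
k=3 load: inc=0.066667, refl=0.066667·0.200000=0.0133; V=0.600000+0.066667+0.013333=0.6800
k=4 src: inc=0.013333, refl=0.013333·0.666667=0.0089; V=0.666667+0.013333+0.008889=0.6889
k=5 load: inc=0.008889, refl=0.008889·0.200000=0.0018; V=0.680000+0.008889+0.001778=0.6907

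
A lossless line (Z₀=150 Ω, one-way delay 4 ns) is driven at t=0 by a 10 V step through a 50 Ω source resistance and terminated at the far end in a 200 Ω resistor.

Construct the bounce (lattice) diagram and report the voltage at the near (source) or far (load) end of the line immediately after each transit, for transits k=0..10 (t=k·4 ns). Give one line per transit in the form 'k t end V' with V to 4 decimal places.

Γ_L=0.142857, Γ_S=-0.500000; launch V₁=10·150/200=7.500000
k=0 src: V=7.5000
k=1 load: inc=7.500000, refl=7.500000·0.142857=1.0714; V=0.000000+7.500000+1.071429=8.5714
k=2 src: inc=1.071429, refl=1.071429·-0.500000=-0.5357; V=7.500000+1.071429+-0.535714=8.0357
k=3 load: inc=-0.535714, refl=-0.535714·0.142857=-0.0765; V=8.571429+-0.535714+-0.076531=7.9592
k=4 src: inc=-0.076531, refl=-0.076531·-0.500000=0.0383; V=8.035714+-0.076531+0.038265=7.9974
k=5 load: inc=0.038265, refl=0.038265·0.142857=0.0055; V=7.959184+0.038265+0.005466=8.0029
k=6 src: inc=0.005466, refl=0.005466·-0.500000=-0.0027; V=7.997449+0.005466+-0.002733=8.0002
k=7 load: inc=-0.002733, refl=-0.002733·0.142857=-0.0004; V=8.002915+-0.002733+-0.000390=7.9998
k=8 src: inc=-0.000390, refl=-0.000390·-0.500000=0.0002; V=8.000182+-0.000390+0.000195=8.0000
k=9 load: inc=0.000195, refl=0.000195·0.142857=0.0000; V=7.999792+0.000195+0.000028=8.0000
k=10 src: inc=0.000028, refl=0.000028·-0.500000=-0.0000; V=7.999987+0.000028+-0.000014=8.0000

0 0 source 7.5000
1 4 load 8.5714
2 8 source 8.0357
3 12 load 7.9592
4 16 source 7.9974
5 20 load 8.0029
6 24 source 8.0002
7 28 load 7.9998
8 32 source 8.0000
9 36 load 8.0000
10 40 source 8.0000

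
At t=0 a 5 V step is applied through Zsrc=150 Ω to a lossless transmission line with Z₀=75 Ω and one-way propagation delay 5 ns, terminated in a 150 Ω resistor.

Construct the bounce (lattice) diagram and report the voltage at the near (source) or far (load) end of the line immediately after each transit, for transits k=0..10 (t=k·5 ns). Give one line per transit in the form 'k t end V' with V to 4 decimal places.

0 0 source 1.6667
1 5 load 2.2222
2 10 source 2.4074
3 15 load 2.4691
4 20 source 2.4897
5 25 load 2.4966
6 30 source 2.4989
7 35 load 2.4996
8 40 source 2.4999
9 45 load 2.5000
10 50 source 2.5000

Γ_L=0.333333, Γ_S=0.333333; launch V₁=5·75/225=1.666667
k=0 src: V=1.6667
k=1 load: inc=1.666667, refl=1.666667·0.333333=0.5556; V=0.000000+1.666667+0.555556=2.2222
k=2 src: inc=0.555556, refl=0.555556·0.333333=0.1852; V=1.666667+0.555556+0.185185=2.4074
k=3 load: inc=0.185185, refl=0.185185·0.333333=0.0617; V=2.222222+0.185185+0.061728=2.4691
k=4 src: inc=0.061728, refl=0.061728·0.333333=0.0206; V=2.407407+0.061728+0.020576=2.4897
k=5 load: inc=0.020576, refl=0.020576·0.333333=0.0069; V=2.469136+0.020576+0.006859=2.4966
k=6 src: inc=0.006859, refl=0.006859·0.333333=0.0023; V=2.489712+0.006859+0.002286=2.4989
k=7 load: inc=0.002286, refl=0.002286·0.333333=0.0008; V=2.496571+0.002286+0.000762=2.4996
k=8 src: inc=0.000762, refl=0.000762·0.333333=0.0003; V=2.498857+0.000762+0.000254=2.4999
k=9 load: inc=0.000254, refl=0.000254·0.333333=0.0001; V=2.499619+0.000254+0.000085=2.5000
k=10 src: inc=0.000085, refl=0.000085·0.333333=0.0000; V=2.499873+0.000085+0.000028=2.5000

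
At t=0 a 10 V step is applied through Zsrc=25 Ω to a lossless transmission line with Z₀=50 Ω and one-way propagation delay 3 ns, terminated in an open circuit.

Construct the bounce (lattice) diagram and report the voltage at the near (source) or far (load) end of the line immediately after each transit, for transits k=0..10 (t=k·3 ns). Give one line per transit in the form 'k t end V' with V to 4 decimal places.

Γ_L=1.000000, Γ_S=-0.333333; launch V₁=10·50/75=6.666667
k=0 src: V=6.6667
k=1 load: inc=6.666667, refl=6.666667·1.000000=6.6667; V=0.000000+6.666667+6.666667=13.3333
k=2 src: inc=6.666667, refl=6.666667·-0.333333=-2.2222; V=6.666667+6.666667+-2.222222=11.1111
k=3 load: inc=-2.222222, refl=-2.222222·1.000000=-2.2222; V=13.333333+-2.222222+-2.222222=8.8889
k=4 src: inc=-2.222222, refl=-2.222222·-0.333333=0.7407; V=11.111111+-2.222222+0.740741=9.6296
k=5 load: inc=0.740741, refl=0.740741·1.000000=0.7407; V=8.888889+0.740741+0.740741=10.3704
k=6 src: inc=0.740741, refl=0.740741·-0.333333=-0.2469; V=9.629630+0.740741+-0.246914=10.1235
k=7 load: inc=-0.246914, refl=-0.246914·1.000000=-0.2469; V=10.370370+-0.246914+-0.246914=9.8765
k=8 src: inc=-0.246914, refl=-0.246914·-0.333333=0.0823; V=10.123457+-0.246914+0.082305=9.9588
k=9 load: inc=0.082305, refl=0.082305·1.000000=0.0823; V=9.876543+0.082305+0.082305=10.0412
k=10 src: inc=0.082305, refl=0.082305·-0.333333=-0.0274; V=9.958848+0.082305+-0.027435=10.0137

0 0 source 6.6667
1 3 load 13.3333
2 6 source 11.1111
3 9 load 8.8889
4 12 source 9.6296
5 15 load 10.3704
6 18 source 10.1235
7 21 load 9.8765
8 24 source 9.9588
9 27 load 10.0412
10 30 source 10.0137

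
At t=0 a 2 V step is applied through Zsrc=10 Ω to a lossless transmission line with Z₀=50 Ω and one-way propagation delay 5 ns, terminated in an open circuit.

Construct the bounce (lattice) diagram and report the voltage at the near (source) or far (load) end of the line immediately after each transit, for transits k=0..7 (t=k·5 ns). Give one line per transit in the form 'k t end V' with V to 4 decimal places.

Γ_L=1.000000, Γ_S=-0.666667; launch V₁=2·50/60=1.666667
k=0 src: V=1.6667
k=1 load: inc=1.666667, refl=1.666667·1.000000=1.6667; V=0.000000+1.666667+1.666667=3.3333
k=2 src: inc=1.666667, refl=1.666667·-0.666667=-1.1111; V=1.666667+1.666667+-1.111111=2.2222
k=3 load: inc=-1.111111, refl=-1.111111·1.000000=-1.1111; V=3.333333+-1.111111+-1.111111=1.1111
k=4 src: inc=-1.111111, refl=-1.111111·-0.666667=0.7407; V=2.222222+-1.111111+0.740741=1.8519
k=5 load: inc=0.740741, refl=0.740741·1.000000=0.7407; V=1.111111+0.740741+0.740741=2.5926
k=6 src: inc=0.740741, refl=0.740741·-0.666667=-0.4938; V=1.851852+0.740741+-0.493827=2.0988
k=7 load: inc=-0.493827, refl=-0.493827·1.000000=-0.4938; V=2.592593+-0.493827+-0.493827=1.6049

0 0 source 1.6667
1 5 load 3.3333
2 10 source 2.2222
3 15 load 1.1111
4 20 source 1.8519
5 25 load 2.5926
6 30 source 2.0988
7 35 load 1.6049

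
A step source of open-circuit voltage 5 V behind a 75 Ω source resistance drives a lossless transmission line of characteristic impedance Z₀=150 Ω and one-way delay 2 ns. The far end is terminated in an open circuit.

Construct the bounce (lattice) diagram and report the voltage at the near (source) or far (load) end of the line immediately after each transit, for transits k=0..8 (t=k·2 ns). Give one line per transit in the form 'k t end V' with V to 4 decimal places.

0 0 source 3.3333
1 2 load 6.6667
2 4 source 5.5556
3 6 load 4.4444
4 8 source 4.8148
5 10 load 5.1852
6 12 source 5.0617
7 14 load 4.9383
8 16 source 4.9794

Γ_L=1.000000, Γ_S=-0.333333; launch V₁=5·150/225=3.333333
k=0 src: V=3.3333
k=1 load: inc=3.333333, refl=3.333333·1.000000=3.3333; V=0.000000+3.333333+3.333333=6.6667
k=2 src: inc=3.333333, refl=3.333333·-0.333333=-1.1111; V=3.333333+3.333333+-1.111111=5.5556
k=3 load: inc=-1.111111, refl=-1.111111·1.000000=-1.1111; V=6.666667+-1.111111+-1.111111=4.4444
k=4 src: inc=-1.111111, refl=-1.111111·-0.333333=0.3704; V=5.555556+-1.111111+0.370370=4.8148
k=5 load: inc=0.370370, refl=0.370370·1.000000=0.3704; V=4.444444+0.370370+0.370370=5.1852
k=6 src: inc=0.370370, refl=0.370370·-0.333333=-0.1235; V=4.814815+0.370370+-0.123457=5.0617
k=7 load: inc=-0.123457, refl=-0.123457·1.000000=-0.1235; V=5.185185+-0.123457+-0.123457=4.9383
k=8 src: inc=-0.123457, refl=-0.123457·-0.333333=0.0412; V=5.061728+-0.123457+0.041152=4.9794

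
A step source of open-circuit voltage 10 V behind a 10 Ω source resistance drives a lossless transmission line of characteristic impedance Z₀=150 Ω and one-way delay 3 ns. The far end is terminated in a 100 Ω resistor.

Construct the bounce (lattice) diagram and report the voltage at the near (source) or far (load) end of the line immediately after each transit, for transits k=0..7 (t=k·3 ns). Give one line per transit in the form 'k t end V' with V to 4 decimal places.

0 0 source 9.3750
1 3 load 7.5000
2 6 source 9.1406
3 9 load 8.8125
4 12 source 9.0996
5 15 load 9.0422
6 18 source 9.0924
7 21 load 9.0824

Γ_L=-0.200000, Γ_S=-0.875000; launch V₁=10·150/160=9.375000
k=0 src: V=9.3750
k=1 load: inc=9.375000, refl=9.375000·-0.200000=-1.8750; V=0.000000+9.375000+-1.875000=7.5000
k=2 src: inc=-1.875000, refl=-1.875000·-0.875000=1.6406; V=9.375000+-1.875000+1.640625=9.1406
k=3 load: inc=1.640625, refl=1.640625·-0.200000=-0.3281; V=7.500000+1.640625+-0.328125=8.8125
k=4 src: inc=-0.328125, refl=-0.328125·-0.875000=0.2871; V=9.140625+-0.328125+0.287109=9.0996
k=5 load: inc=0.287109, refl=0.287109·-0.200000=-0.0574; V=8.812500+0.287109+-0.057422=9.0422
k=6 src: inc=-0.057422, refl=-0.057422·-0.875000=0.0502; V=9.099609+-0.057422+0.050244=9.0924
k=7 load: inc=0.050244, refl=0.050244·-0.200000=-0.0100; V=9.042188+0.050244+-0.010049=9.0824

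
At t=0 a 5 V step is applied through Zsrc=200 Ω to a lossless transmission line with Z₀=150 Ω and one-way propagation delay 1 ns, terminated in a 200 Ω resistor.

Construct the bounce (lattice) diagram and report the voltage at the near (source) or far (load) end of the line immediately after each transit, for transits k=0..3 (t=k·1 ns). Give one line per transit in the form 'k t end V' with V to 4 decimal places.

Γ_L=0.142857, Γ_S=0.142857; launch V₁=5·150/350=2.142857
k=0 src: V=2.1429
k=1 load: inc=2.142857, refl=2.142857·0.142857=0.3061; V=0.000000+2.142857+0.306122=2.4490
k=2 src: inc=0.306122, refl=0.306122·0.142857=0.0437; V=2.142857+0.306122+0.043732=2.4927
k=3 load: inc=0.043732, refl=0.043732·0.142857=0.0062; V=2.448980+0.043732+0.006247=2.4990

0 0 source 2.1429
1 1 load 2.4490
2 2 source 2.4927
3 3 load 2.4990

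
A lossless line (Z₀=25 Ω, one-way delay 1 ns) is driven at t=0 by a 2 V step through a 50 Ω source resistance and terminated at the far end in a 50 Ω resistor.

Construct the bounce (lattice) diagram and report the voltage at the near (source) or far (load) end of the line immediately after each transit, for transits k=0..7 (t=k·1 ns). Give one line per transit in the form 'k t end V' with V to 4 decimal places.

Γ_L=0.333333, Γ_S=0.333333; launch V₁=2·25/75=0.666667
k=0 src: V=0.6667
k=1 load: inc=0.666667, refl=0.666667·0.333333=0.2222; V=0.000000+0.666667+0.222222=0.8889
k=2 src: inc=0.222222, refl=0.222222·0.333333=0.0741; V=0.666667+0.222222+0.074074=0.9630
k=3 load: inc=0.074074, refl=0.074074·0.333333=0.0247; V=0.888889+0.074074+0.024691=0.9877
k=4 src: inc=0.024691, refl=0.024691·0.333333=0.0082; V=0.962963+0.024691+0.008230=0.9959
k=5 load: inc=0.008230, refl=0.008230·0.333333=0.0027; V=0.987654+0.008230+0.002743=0.9986
k=6 src: inc=0.002743, refl=0.002743·0.333333=0.0009; V=0.995885+0.002743+0.000914=0.9995
k=7 load: inc=0.000914, refl=0.000914·0.333333=0.0003; V=0.998628+0.000914+0.000305=0.9998

0 0 source 0.6667
1 1 load 0.8889
2 2 source 0.9630
3 3 load 0.9877
4 4 source 0.9959
5 5 load 0.9986
6 6 source 0.9995
7 7 load 0.9998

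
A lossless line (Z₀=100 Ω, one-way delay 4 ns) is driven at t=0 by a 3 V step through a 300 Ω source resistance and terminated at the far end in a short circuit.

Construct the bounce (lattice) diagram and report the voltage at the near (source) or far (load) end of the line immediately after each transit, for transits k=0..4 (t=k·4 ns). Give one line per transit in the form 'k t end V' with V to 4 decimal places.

Γ_L=-1.000000, Γ_S=0.500000; launch V₁=3·100/400=0.750000
k=0 src: V=0.7500
k=1 load: inc=0.750000, refl=0.750000·-1.000000=-0.7500; V=0.000000+0.750000+-0.750000=0.0000
k=2 src: inc=-0.750000, refl=-0.750000·0.500000=-0.3750; V=0.750000+-0.750000+-0.375000=-0.3750
k=3 load: inc=-0.375000, refl=-0.375000·-1.000000=0.3750; V=0.000000+-0.375000+0.375000=0.0000
k=4 src: inc=0.375000, refl=0.375000·0.500000=0.1875; V=-0.375000+0.375000+0.187500=0.1875

0 0 source 0.7500
1 4 load 0.0000
2 8 source -0.3750
3 12 load 0.0000
4 16 source 0.1875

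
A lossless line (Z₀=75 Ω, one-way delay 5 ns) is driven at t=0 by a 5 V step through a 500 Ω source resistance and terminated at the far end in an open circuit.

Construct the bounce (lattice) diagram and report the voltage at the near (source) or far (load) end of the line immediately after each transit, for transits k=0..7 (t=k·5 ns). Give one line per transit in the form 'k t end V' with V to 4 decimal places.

0 0 source 0.6522
1 5 load 1.3043
2 10 source 1.7864
3 15 load 2.2684
4 20 source 2.6247
5 25 load 2.9810
6 30 source 3.2444
7 35 load 3.5077

Γ_L=1.000000, Γ_S=0.739130; launch V₁=5·75/575=0.652174
k=0 src: V=0.6522
k=1 load: inc=0.652174, refl=0.652174·1.000000=0.6522; V=0.000000+0.652174+0.652174=1.3043
k=2 src: inc=0.652174, refl=0.652174·0.739130=0.4820; V=0.652174+0.652174+0.482042=1.7864
k=3 load: inc=0.482042, refl=0.482042·1.000000=0.4820; V=1.304348+0.482042+0.482042=2.2684
k=4 src: inc=0.482042, refl=0.482042·0.739130=0.3563; V=1.786389+0.482042+0.356292=2.6247
k=5 load: inc=0.356292, refl=0.356292·1.000000=0.3563; V=2.268431+0.356292+0.356292=2.9810
k=6 src: inc=0.356292, refl=0.356292·0.739130=0.2633; V=2.624723+0.356292+0.263346=3.2444
k=7 load: inc=0.263346, refl=0.263346·1.000000=0.2633; V=2.981014+0.263346+0.263346=3.5077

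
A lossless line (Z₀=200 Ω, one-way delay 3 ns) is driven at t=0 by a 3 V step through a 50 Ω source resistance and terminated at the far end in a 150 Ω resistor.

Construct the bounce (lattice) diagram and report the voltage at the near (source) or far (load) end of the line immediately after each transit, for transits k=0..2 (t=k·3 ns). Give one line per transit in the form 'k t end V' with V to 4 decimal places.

0 0 source 2.4000
1 3 load 2.0571
2 6 source 2.2629

Γ_L=-0.142857, Γ_S=-0.600000; launch V₁=3·200/250=2.400000
k=0 src: V=2.4000
k=1 load: inc=2.400000, refl=2.400000·-0.142857=-0.3429; V=0.000000+2.400000+-0.342857=2.0571
k=2 src: inc=-0.342857, refl=-0.342857·-0.600000=0.2057; V=2.400000+-0.342857+0.205714=2.2629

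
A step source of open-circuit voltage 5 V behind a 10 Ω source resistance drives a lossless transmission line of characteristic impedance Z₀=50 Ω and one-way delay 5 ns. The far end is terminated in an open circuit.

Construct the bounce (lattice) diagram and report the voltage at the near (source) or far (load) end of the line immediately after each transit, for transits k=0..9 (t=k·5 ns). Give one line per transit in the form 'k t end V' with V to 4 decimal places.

Γ_L=1.000000, Γ_S=-0.666667; launch V₁=5·50/60=4.166667
k=0 src: V=4.1667
k=1 load: inc=4.166667, refl=4.166667·1.000000=4.1667; V=0.000000+4.166667+4.166667=8.3333
k=2 src: inc=4.166667, refl=4.166667·-0.666667=-2.7778; V=4.166667+4.166667+-2.777778=5.5556
k=3 load: inc=-2.777778, refl=-2.777778·1.000000=-2.7778; V=8.333333+-2.777778+-2.777778=2.7778
k=4 src: inc=-2.777778, refl=-2.777778·-0.666667=1.8519; V=5.555556+-2.777778+1.851852=4.6296
k=5 load: inc=1.851852, refl=1.851852·1.000000=1.8519; V=2.777778+1.851852+1.851852=6.4815
k=6 src: inc=1.851852, refl=1.851852·-0.666667=-1.2346; V=4.629630+1.851852+-1.234568=5.2469
k=7 load: inc=-1.234568, refl=-1.234568·1.000000=-1.2346; V=6.481481+-1.234568+-1.234568=4.0123
k=8 src: inc=-1.234568, refl=-1.234568·-0.666667=0.8230; V=5.246914+-1.234568+0.823045=4.8354
k=9 load: inc=0.823045, refl=0.823045·1.000000=0.8230; V=4.012346+0.823045+0.823045=5.6584

0 0 source 4.1667
1 5 load 8.3333
2 10 source 5.5556
3 15 load 2.7778
4 20 source 4.6296
5 25 load 6.4815
6 30 source 5.2469
7 35 load 4.0123
8 40 source 4.8354
9 45 load 5.6584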